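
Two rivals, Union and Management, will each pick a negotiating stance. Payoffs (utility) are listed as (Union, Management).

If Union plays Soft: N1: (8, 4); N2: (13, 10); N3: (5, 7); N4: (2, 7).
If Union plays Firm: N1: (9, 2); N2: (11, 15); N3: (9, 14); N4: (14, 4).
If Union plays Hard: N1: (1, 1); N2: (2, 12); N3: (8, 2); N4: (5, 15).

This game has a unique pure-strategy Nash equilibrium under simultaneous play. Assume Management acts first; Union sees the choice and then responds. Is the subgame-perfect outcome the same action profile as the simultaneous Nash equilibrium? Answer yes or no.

Solve by backward induction (Management leads).
- N1 → Union plays Firm (best of 8, 9, 1); Management gets 2.
- N2 → Union plays Soft (best of 13, 11, 2); Management gets 10.
- N3 → Union plays Firm (best of 5, 9, 8); Management gets 14.
- N4 → Union plays Firm (best of 2, 14, 5); Management gets 4.
Maximizing over 2, 10, 14, 4, Management chooses N3. Subgame-perfect outcome: (Firm, N3) with payoffs (9, 14).
Now find the simultaneous Nash equilibrium.
Union's best replies: N1→Firm; N2→Soft; N3→Firm; N4→Firm.
Management's best replies: Soft→N2; Firm→N2; Hard→N4.
Only (Soft, N2) has each player best-responding; Nash payoffs (13, 10).
Sequential outcome (Firm, N3) differs from the Nash profile (Soft, N2).

no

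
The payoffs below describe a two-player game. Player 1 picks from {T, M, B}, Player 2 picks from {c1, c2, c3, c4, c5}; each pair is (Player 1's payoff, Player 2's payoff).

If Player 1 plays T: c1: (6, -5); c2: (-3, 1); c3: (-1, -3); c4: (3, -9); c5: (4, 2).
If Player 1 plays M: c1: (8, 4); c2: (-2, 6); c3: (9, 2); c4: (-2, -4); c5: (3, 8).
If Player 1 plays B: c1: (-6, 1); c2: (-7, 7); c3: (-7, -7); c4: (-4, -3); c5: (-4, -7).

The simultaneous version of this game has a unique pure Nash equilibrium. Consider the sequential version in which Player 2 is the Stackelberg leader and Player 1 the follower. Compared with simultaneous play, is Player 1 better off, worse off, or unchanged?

worse off

Solve by backward induction (Player 2 leads).
- c1: BR = M, leader payoff 4.
- c2: BR = M, leader payoff 6.
- c3: BR = M, leader payoff 2.
- c4: BR = T, leader payoff -9.
- c5: BR = T, leader payoff 2.
Player 2's induced payoffs are 4, 6, 2, -9, 2, so Player 2 commits to c2. Subgame-perfect outcome: (M, c2) with payoffs (-2, 6).
Now find the simultaneous Nash equilibrium.
Player 1's best replies: c1→M; c2→M; c3→M; c4→T; c5→T.
Player 2's best replies: T→c5; M→c5; B→c2.
Only (T, c5) has each player best-responding; Nash payoffs (4, 2).
Player 1 earns -2 sequentially versus 4 at the Nash outcome: worse off.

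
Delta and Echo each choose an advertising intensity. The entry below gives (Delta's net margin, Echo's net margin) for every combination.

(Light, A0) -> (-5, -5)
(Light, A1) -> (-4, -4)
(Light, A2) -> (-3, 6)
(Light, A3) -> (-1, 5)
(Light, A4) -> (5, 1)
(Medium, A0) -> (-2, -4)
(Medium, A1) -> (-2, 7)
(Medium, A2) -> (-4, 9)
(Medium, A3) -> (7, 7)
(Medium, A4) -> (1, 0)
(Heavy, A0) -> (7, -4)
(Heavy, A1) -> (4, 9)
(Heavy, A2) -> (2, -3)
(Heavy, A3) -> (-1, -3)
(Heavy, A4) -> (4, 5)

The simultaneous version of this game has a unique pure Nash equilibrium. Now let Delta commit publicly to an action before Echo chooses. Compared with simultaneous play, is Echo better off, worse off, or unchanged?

unchanged

Backward induction with Delta moving first.
- Light: BR = A2, leader payoff -3.
- Medium: BR = A2, leader payoff -4.
- Heavy: BR = A1, leader payoff 4.
Among -3, -4, 4, the best is 4 at Heavy. Subgame-perfect outcome: (Heavy, A1) with payoffs (4, 9).
For the simultaneous game, intersect best replies.
Delta's best replies: A0→Heavy; A1→Heavy; A2→Heavy; A3→Medium; A4→Light.
Echo's best replies: Light→A2; Medium→A2; Heavy→A1.
The unique mutual best reply is (Heavy, A1), giving (4, 9).
Echo earns 9 sequentially versus 9 at the Nash outcome: unchanged.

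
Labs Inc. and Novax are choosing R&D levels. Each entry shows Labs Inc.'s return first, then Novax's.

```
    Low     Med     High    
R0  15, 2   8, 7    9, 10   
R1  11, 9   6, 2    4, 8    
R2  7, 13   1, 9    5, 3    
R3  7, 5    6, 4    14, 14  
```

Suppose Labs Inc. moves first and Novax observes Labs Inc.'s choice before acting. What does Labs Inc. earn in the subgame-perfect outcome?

Novax best-responds to each possible Labs Inc. move:
- R0 → Novax plays High (best of 2, 7, 10); Labs Inc. gets 9.
- R1 → Novax plays Low (best of 9, 2, 8); Labs Inc. gets 11.
- R2 → Novax plays Low (best of 13, 9, 3); Labs Inc. gets 7.
- R3 → Novax plays High (best of 5, 4, 14); Labs Inc. gets 14.
Among 9, 11, 7, 14, the best is 14 at R3. Subgame-perfect outcome: (R3, High) with payoffs (14, 14).

14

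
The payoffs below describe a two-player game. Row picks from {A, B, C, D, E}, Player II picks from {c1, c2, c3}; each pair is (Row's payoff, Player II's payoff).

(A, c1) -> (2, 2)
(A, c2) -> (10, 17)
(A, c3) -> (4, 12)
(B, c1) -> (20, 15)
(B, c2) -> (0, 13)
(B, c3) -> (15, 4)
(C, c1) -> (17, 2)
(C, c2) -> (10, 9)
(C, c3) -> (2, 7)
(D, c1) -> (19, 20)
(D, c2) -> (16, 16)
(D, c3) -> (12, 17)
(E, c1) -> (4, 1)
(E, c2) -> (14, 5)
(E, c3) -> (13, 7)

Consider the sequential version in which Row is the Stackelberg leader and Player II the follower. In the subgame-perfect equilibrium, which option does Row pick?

Work backward from Player II's decision.
- A: BR = c2, leader payoff 10.
- B: BR = c1, leader payoff 20.
- C: BR = c2, leader payoff 10.
- D: BR = c1, leader payoff 19.
- E: BR = c3, leader payoff 13.
Maximizing over 10, 20, 10, 19, 13, Row chooses B. Subgame-perfect outcome: (B, c1) with payoffs (20, 15).

B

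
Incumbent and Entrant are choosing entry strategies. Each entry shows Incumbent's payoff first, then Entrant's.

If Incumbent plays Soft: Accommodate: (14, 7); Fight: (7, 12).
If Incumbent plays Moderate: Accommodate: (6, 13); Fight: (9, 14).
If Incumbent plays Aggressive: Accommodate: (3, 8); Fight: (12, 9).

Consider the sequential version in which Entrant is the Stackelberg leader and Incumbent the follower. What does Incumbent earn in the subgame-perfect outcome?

12

Backward induction with Entrant moving first.
- Accommodate → Incumbent plays Soft (best of 14, 6, 3); Entrant gets 7.
- Fight → Incumbent plays Aggressive (best of 7, 9, 12); Entrant gets 9.
Among 7, 9, the best is 9 at Fight. Subgame-perfect outcome: (Aggressive, Fight) with payoffs (12, 9).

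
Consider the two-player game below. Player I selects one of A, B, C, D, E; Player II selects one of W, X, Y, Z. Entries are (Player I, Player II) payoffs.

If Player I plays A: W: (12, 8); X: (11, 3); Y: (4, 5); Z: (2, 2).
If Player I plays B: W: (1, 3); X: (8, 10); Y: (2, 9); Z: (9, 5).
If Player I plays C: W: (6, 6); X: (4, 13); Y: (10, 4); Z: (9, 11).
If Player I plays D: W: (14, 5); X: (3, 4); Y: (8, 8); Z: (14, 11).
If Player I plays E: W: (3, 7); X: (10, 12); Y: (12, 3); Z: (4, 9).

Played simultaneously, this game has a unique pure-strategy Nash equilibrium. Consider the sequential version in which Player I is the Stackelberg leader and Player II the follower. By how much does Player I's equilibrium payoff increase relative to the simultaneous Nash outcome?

Player II best-responds to each possible Player I move:
- A: BR = W, leader payoff 12.
- B: BR = X, leader payoff 8.
- C: BR = X, leader payoff 4.
- D: BR = Z, leader payoff 14.
- E: BR = X, leader payoff 10.
Maximizing over 12, 8, 4, 14, 10, Player I chooses D. Subgame-perfect outcome: (D, Z) with payoffs (14, 11).
Under simultaneous play:
Player I's best replies: W→D; X→A; Y→E; Z→D.
Player II's best replies: A→W; B→X; C→X; D→Z; E→X.
Only (D, Z) has each player best-responding; Nash payoffs (14, 11).
Player I's commitment gain: 14 − 14 = 0.

0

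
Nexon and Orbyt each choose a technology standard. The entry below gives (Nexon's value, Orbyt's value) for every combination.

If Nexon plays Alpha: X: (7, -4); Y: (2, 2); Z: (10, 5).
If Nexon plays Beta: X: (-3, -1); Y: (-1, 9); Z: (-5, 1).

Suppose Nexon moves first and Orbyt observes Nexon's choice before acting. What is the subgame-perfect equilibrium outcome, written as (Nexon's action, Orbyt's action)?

Work backward from Orbyt's decision.
- Alpha: BR = Z, leader payoff 10.
- Beta: BR = Y, leader payoff -1.
Nexon's induced payoffs are 10, -1, so Nexon commits to Alpha. Subgame-perfect outcome: (Alpha, Z) with payoffs (10, 5).

(Alpha, Z)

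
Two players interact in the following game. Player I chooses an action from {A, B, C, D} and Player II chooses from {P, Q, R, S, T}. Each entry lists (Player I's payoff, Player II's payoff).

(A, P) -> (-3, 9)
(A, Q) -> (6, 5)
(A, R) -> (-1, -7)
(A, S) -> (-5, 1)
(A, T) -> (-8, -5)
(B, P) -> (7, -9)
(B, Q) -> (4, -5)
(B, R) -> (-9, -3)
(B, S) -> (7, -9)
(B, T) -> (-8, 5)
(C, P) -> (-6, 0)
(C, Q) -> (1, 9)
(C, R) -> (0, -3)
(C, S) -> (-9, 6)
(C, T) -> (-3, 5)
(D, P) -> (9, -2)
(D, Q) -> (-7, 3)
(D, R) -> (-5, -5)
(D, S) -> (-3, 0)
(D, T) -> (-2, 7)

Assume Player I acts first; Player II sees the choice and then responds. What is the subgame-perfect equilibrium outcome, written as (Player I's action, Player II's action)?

(C, Q)

Backward induction with Player I moving first.
- A: Player II compares 9, 5, -7, 1, -5 and picks P; Player I would get -3.
- B: Player II compares -9, -5, -3, -9, 5 and picks T; Player I would get -8.
- C: Player II compares 0, 9, -3, 6, 5 and picks Q; Player I would get 1.
- D: Player II compares -2, 3, -5, 0, 7 and picks T; Player I would get -2.
Player I's induced payoffs are -3, -8, 1, -2, so Player I commits to C. Subgame-perfect outcome: (C, Q) with payoffs (1, 9).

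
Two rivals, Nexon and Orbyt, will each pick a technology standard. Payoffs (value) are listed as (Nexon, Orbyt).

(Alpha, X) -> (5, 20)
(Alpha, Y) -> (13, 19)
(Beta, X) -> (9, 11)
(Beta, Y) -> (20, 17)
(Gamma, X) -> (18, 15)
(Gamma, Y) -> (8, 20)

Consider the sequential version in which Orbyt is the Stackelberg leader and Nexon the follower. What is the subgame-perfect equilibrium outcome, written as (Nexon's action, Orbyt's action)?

(Beta, Y)

Nexon best-responds to each possible Orbyt move:
- X: Nexon compares 5, 9, 18 and picks Gamma; Orbyt would get 15.
- Y: Nexon compares 13, 20, 8 and picks Beta; Orbyt would get 17.
Orbyt's induced payoffs are 15, 17, so Orbyt commits to Y. Subgame-perfect outcome: (Beta, Y) with payoffs (20, 17).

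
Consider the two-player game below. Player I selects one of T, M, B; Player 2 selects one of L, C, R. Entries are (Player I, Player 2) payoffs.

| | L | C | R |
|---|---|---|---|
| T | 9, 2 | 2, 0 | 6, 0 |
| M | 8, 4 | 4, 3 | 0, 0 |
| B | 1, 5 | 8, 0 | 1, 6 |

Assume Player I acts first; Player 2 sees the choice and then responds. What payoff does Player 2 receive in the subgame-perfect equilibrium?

2

Solve by backward induction (Player I leads).
- T → Player 2 plays L (best of 2, 0, 0); Player I gets 9.
- M → Player 2 plays L (best of 4, 3, 0); Player I gets 8.
- B → Player 2 plays R (best of 5, 0, 6); Player I gets 1.
Player I's induced payoffs are 9, 8, 1, so Player I commits to T. Subgame-perfect outcome: (T, L) with payoffs (9, 2).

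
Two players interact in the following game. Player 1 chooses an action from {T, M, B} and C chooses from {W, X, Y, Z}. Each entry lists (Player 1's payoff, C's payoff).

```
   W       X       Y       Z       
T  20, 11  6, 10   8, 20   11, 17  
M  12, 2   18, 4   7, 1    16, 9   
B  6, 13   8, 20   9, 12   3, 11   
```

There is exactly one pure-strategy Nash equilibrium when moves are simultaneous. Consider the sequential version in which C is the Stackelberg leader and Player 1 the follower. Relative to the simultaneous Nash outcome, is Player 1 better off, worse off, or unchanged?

worse off

Backward induction with C moving first.
- W → Player 1 plays T (best of 20, 12, 6); C gets 11.
- X → Player 1 plays M (best of 6, 18, 8); C gets 4.
- Y → Player 1 plays B (best of 8, 7, 9); C gets 12.
- Z → Player 1 plays M (best of 11, 16, 3); C gets 9.
Maximizing over 11, 4, 12, 9, C chooses Y. Subgame-perfect outcome: (B, Y) with payoffs (9, 12).
Now find the simultaneous Nash equilibrium.
Player 1's best replies: W→T; X→M; Y→B; Z→M.
C's best replies: T→Y; M→Z; B→X.
Only (M, Z) has each player best-responding; Nash payoffs (16, 9).
Player 1 earns 9 sequentially versus 16 at the Nash outcome: worse off.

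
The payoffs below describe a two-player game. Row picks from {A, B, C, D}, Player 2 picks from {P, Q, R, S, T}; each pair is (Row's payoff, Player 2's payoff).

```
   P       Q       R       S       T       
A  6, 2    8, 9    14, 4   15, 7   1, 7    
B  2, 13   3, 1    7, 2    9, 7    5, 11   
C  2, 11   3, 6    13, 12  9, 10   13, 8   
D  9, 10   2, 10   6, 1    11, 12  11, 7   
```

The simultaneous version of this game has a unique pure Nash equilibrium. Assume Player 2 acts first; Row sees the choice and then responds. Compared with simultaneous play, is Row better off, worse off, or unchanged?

better off

Backward induction with Player 2 moving first.
- P: BR = D, leader payoff 10.
- Q: BR = A, leader payoff 9.
- R: BR = A, leader payoff 4.
- S: BR = A, leader payoff 7.
- T: BR = C, leader payoff 8.
Player 2's induced payoffs are 10, 9, 4, 7, 8, so Player 2 commits to P. Subgame-perfect outcome: (D, P) with payoffs (9, 10).
Now find the simultaneous Nash equilibrium.
Row's best replies: P→D; Q→A; R→A; S→A; T→C.
Player 2's best replies: A→Q; B→P; C→R; D→S.
The unique mutual best reply is (A, Q), giving (8, 9).
Row earns 9 sequentially versus 8 at the Nash outcome: better off.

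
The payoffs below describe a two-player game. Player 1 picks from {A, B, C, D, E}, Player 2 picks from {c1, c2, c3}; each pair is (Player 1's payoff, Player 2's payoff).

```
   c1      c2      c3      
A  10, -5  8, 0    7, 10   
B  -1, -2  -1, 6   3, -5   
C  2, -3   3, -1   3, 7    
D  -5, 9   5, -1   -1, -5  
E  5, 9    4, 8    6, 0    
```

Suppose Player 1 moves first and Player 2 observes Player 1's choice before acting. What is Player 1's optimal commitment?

A

Backward induction with Player 1 moving first.
- A: BR = c3, leader payoff 7.
- B: BR = c2, leader payoff -1.
- C: BR = c3, leader payoff 3.
- D: BR = c1, leader payoff -5.
- E: BR = c1, leader payoff 5.
Among 7, -1, 3, -5, 5, the best is 7 at A. Subgame-perfect outcome: (A, c3) with payoffs (7, 10).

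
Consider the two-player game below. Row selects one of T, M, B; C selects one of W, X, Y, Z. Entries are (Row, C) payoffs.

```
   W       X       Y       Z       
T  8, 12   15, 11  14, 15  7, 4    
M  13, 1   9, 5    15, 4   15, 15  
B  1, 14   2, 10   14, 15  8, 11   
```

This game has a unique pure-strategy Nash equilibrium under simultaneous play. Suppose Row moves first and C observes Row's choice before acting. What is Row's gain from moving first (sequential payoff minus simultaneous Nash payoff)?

0

Solve by backward induction (Row leads).
- T: BR = Y, leader payoff 14.
- M: BR = Z, leader payoff 15.
- B: BR = Y, leader payoff 14.
Among 14, 15, 14, the best is 15 at M. Subgame-perfect outcome: (M, Z) with payoffs (15, 15).
For the simultaneous game, intersect best replies.
Row's best replies: W→M; X→T; Y→M; Z→M.
C's best replies: T→Y; M→Z; B→Y.
The unique mutual best reply is (M, Z), giving (15, 15).
Row's commitment gain: 15 − 15 = 0.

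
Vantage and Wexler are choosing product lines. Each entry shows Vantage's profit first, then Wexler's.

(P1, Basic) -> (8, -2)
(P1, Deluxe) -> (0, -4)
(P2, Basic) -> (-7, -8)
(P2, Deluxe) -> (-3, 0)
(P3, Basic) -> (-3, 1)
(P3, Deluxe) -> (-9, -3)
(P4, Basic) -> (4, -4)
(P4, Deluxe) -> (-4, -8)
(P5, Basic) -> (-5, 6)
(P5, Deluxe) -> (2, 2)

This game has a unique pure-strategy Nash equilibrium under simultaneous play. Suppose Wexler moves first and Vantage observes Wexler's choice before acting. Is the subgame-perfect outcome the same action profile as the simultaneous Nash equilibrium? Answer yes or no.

no

Backward induction with Wexler moving first.
- Basic: Vantage compares 8, -7, -3, 4, -5 and picks P1; Wexler would get -2.
- Deluxe: Vantage compares 0, -3, -9, -4, 2 and picks P5; Wexler would get 2.
Wexler's induced payoffs are -2, 2, so Wexler commits to Deluxe. Subgame-perfect outcome: (P5, Deluxe) with payoffs (2, 2).
Now find the simultaneous Nash equilibrium.
Vantage's best replies: Basic→P1; Deluxe→P5.
Wexler's best replies: P1→Basic; P2→Deluxe; P3→Basic; P4→Basic; P5→Basic.
The unique mutual best reply is (P1, Basic), giving (8, -2).
Sequential outcome (P5, Deluxe) differs from the Nash profile (P1, Basic).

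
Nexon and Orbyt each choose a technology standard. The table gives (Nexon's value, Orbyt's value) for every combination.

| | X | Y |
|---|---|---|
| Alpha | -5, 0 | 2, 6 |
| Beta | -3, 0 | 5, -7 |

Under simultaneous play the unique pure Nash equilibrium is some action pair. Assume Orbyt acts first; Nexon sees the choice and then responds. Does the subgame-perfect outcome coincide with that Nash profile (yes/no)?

Backward induction with Orbyt moving first.
- X: Nexon compares -5, -3 and picks Beta; Orbyt would get 0.
- Y: Nexon compares 2, 5 and picks Beta; Orbyt would get -7.
Orbyt's induced payoffs are 0, -7, so Orbyt commits to X. Subgame-perfect outcome: (Beta, X) with payoffs (-3, 0).
Under simultaneous play:
Nexon's best replies: X→Beta; Y→Beta.
Orbyt's best replies: Alpha→Y; Beta→X.
Only (Beta, X) has each player best-responding; Nash payoffs (-3, 0).
Sequential outcome (Beta, X) coincides with the Nash profile (Beta, X).

yes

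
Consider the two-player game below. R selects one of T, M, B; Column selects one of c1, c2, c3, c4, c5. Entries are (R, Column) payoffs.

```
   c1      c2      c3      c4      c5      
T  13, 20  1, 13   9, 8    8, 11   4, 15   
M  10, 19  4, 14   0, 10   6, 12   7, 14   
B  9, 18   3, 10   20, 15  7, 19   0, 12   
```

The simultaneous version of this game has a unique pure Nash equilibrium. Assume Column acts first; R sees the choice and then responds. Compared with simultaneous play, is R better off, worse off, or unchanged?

unchanged

Backward induction with Column moving first.
- c1: R compares 13, 10, 9 and picks T; Column would get 20.
- c2: R compares 1, 4, 3 and picks M; Column would get 14.
- c3: R compares 9, 0, 20 and picks B; Column would get 15.
- c4: R compares 8, 6, 7 and picks T; Column would get 11.
- c5: R compares 4, 7, 0 and picks M; Column would get 14.
Among 20, 14, 15, 11, 14, the best is 20 at c1. Subgame-perfect outcome: (T, c1) with payoffs (13, 20).
Now find the simultaneous Nash equilibrium.
R's best replies: c1→T; c2→M; c3→B; c4→T; c5→M.
Column's best replies: T→c1; M→c1; B→c4.
Only (T, c1) has each player best-responding; Nash payoffs (13, 20).
R earns 13 sequentially versus 13 at the Nash outcome: unchanged.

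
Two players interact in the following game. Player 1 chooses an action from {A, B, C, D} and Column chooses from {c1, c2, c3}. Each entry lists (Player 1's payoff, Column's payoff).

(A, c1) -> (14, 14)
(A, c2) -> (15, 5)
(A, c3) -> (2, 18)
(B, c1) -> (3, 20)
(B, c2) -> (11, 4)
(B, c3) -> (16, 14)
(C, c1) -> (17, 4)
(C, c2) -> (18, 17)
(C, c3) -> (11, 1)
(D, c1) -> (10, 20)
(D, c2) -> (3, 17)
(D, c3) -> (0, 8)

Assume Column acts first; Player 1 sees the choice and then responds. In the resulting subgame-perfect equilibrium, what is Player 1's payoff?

18

Solve by backward induction (Column leads).
- c1: Player 1 compares 14, 3, 17, 10 and picks C; Column would get 4.
- c2: Player 1 compares 15, 11, 18, 3 and picks C; Column would get 17.
- c3: Player 1 compares 2, 16, 11, 0 and picks B; Column would get 14.
Column's induced payoffs are 4, 17, 14, so Column commits to c2. Subgame-perfect outcome: (C, c2) with payoffs (18, 17).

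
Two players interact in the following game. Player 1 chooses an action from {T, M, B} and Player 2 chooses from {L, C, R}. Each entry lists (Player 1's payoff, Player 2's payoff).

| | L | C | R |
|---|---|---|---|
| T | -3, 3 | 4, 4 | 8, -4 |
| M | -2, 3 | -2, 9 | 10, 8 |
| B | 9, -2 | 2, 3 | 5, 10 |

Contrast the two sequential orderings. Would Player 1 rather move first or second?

If Player 1 leads: Player 2's best replies are T→C, M→C, B→R; Player 1's induced payoffs 4, -2, 5; outcome (B, R), payoffs (5, 10).
If Player 2 leads: Player 1's best replies are L→B, C→T, R→M; Player 2's induced payoffs -2, 4, 8; outcome (M, R), payoffs (10, 8).
Player 1 gets 5 moving first and 10 moving second, so Player 1 prefers to move second.

second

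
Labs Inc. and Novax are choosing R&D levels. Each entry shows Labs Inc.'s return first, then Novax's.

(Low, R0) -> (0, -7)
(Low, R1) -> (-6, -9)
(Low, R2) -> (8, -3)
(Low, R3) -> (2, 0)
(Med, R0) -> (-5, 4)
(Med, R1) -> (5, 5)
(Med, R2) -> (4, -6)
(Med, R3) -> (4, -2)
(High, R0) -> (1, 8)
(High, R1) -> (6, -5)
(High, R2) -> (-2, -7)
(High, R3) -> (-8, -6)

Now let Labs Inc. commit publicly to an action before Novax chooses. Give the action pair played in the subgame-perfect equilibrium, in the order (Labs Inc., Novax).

(Med, R1)

Backward induction with Labs Inc. moving first.
- Low → Novax plays R3 (best of -7, -9, -3, 0); Labs Inc. gets 2.
- Med → Novax plays R1 (best of 4, 5, -6, -2); Labs Inc. gets 5.
- High → Novax plays R0 (best of 8, -5, -7, -6); Labs Inc. gets 1.
Among 2, 5, 1, the best is 5 at Med. Subgame-perfect outcome: (Med, R1) with payoffs (5, 5).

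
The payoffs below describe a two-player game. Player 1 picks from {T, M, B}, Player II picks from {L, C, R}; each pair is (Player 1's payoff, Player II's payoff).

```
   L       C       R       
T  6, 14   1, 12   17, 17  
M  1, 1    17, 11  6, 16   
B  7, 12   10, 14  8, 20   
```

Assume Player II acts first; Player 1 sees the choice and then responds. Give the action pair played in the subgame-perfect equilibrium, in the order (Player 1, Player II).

(T, R)

Solve by backward induction (Player II leads).
- L: Player 1 compares 6, 1, 7 and picks B; Player II would get 12.
- C: Player 1 compares 1, 17, 10 and picks M; Player II would get 11.
- R: Player 1 compares 17, 6, 8 and picks T; Player II would get 17.
Maximizing over 12, 11, 17, Player II chooses R. Subgame-perfect outcome: (T, R) with payoffs (17, 17).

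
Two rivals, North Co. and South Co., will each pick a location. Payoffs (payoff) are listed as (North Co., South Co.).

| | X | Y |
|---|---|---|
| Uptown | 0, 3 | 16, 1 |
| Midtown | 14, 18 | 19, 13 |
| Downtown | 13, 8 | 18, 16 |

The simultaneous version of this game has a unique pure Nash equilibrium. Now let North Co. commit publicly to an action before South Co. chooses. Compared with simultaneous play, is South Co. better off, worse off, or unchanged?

worse off

Backward induction with North Co. moving first.
- Uptown: South Co. compares 3, 1 and picks X; North Co. would get 0.
- Midtown: South Co. compares 18, 13 and picks X; North Co. would get 14.
- Downtown: South Co. compares 8, 16 and picks Y; North Co. would get 18.
Maximizing over 0, 14, 18, North Co. chooses Downtown. Subgame-perfect outcome: (Downtown, Y) with payoffs (18, 16).
Now find the simultaneous Nash equilibrium.
North Co.'s best replies: X→Midtown; Y→Midtown.
South Co.'s best replies: Uptown→X; Midtown→X; Downtown→Y.
The unique mutual best reply is (Midtown, X), giving (14, 18).
South Co. earns 16 sequentially versus 18 at the Nash outcome: worse off.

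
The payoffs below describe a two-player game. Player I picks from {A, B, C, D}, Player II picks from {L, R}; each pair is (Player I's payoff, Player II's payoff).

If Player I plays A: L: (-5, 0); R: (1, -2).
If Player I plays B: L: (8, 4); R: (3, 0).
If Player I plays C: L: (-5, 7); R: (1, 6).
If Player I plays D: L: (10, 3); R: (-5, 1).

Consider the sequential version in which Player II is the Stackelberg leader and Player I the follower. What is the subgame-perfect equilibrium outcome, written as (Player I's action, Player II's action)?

Backward induction with Player II moving first.
- L → Player I plays D (best of -5, 8, -5, 10); Player II gets 3.
- R → Player I plays B (best of 1, 3, 1, -5); Player II gets 0.
Player II's induced payoffs are 3, 0, so Player II commits to L. Subgame-perfect outcome: (D, L) with payoffs (10, 3).

(D, L)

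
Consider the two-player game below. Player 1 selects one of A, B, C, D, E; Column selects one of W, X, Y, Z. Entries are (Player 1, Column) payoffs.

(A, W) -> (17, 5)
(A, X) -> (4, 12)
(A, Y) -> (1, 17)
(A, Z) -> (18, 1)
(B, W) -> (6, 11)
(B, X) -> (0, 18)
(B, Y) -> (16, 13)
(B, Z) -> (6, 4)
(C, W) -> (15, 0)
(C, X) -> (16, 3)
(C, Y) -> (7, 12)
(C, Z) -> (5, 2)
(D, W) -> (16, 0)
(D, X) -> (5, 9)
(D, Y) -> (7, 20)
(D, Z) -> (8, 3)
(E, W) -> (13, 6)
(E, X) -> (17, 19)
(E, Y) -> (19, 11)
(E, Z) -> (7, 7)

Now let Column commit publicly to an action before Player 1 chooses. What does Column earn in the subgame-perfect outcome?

19

Solve by backward induction (Column leads).
- W → Player 1 plays A (best of 17, 6, 15, 16, 13); Column gets 5.
- X → Player 1 plays E (best of 4, 0, 16, 5, 17); Column gets 19.
- Y → Player 1 plays E (best of 1, 16, 7, 7, 19); Column gets 11.
- Z → Player 1 plays A (best of 18, 6, 5, 8, 7); Column gets 1.
Column's induced payoffs are 5, 19, 11, 1, so Column commits to X. Subgame-perfect outcome: (E, X) with payoffs (17, 19).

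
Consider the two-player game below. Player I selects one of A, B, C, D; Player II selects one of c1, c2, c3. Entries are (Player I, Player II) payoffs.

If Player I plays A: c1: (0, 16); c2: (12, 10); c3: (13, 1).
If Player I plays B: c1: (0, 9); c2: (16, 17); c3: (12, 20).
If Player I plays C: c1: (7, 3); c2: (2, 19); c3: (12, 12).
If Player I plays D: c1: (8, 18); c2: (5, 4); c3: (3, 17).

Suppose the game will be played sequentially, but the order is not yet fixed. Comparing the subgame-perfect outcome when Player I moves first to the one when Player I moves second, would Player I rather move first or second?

first

If Player I leads: Player II's best replies are A→c1, B→c3, C→c2, D→c1; Player I's induced payoffs 0, 12, 2, 8; outcome (B, c3), payoffs (12, 20).
If Player II leads: Player I's best replies are c1→D, c2→B, c3→A; Player II's induced payoffs 18, 17, 1; outcome (D, c1), payoffs (8, 18).
Player I gets 12 moving first and 8 moving second, so Player I prefers to move first.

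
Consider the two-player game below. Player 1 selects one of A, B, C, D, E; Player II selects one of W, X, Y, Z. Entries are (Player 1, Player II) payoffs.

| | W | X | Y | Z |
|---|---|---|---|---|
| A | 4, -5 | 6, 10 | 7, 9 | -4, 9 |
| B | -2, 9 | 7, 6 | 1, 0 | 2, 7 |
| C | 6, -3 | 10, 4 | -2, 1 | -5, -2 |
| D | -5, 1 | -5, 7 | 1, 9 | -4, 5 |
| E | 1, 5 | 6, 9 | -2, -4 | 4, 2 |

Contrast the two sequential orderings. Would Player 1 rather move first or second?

If Player 1 leads: Player II's best replies are A→X, B→W, C→X, D→Y, E→X; Player 1's induced payoffs 6, -2, 10, 1, 6; outcome (C, X), payoffs (10, 4).
If Player II leads: Player 1's best replies are W→C, X→C, Y→A, Z→E; Player II's induced payoffs -3, 4, 9, 2; outcome (A, Y), payoffs (7, 9).
Player 1 gets 10 moving first and 7 moving second, so Player 1 prefers to move first.

first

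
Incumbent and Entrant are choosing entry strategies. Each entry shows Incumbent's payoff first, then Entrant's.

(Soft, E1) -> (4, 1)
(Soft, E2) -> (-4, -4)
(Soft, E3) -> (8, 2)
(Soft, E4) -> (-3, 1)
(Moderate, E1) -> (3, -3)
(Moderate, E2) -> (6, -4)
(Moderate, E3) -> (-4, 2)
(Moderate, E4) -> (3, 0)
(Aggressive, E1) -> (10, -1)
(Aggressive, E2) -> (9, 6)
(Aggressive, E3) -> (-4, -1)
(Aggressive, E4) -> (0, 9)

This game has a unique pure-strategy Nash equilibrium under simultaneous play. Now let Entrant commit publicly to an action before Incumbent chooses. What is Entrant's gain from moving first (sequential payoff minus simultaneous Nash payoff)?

Backward induction with Entrant moving first.
- E1 → Incumbent plays Aggressive (best of 4, 3, 10); Entrant gets -1.
- E2 → Incumbent plays Aggressive (best of -4, 6, 9); Entrant gets 6.
- E3 → Incumbent plays Soft (best of 8, -4, -4); Entrant gets 2.
- E4 → Incumbent plays Moderate (best of -3, 3, 0); Entrant gets 0.
Maximizing over -1, 6, 2, 0, Entrant chooses E2. Subgame-perfect outcome: (Aggressive, E2) with payoffs (9, 6).
For the simultaneous game, intersect best replies.
Incumbent's best replies: E1→Aggressive; E2→Aggressive; E3→Soft; E4→Moderate.
Entrant's best replies: Soft→E3; Moderate→E3; Aggressive→E4.
The unique mutual best reply is (Soft, E3), giving (8, 2).
Entrant's commitment gain: 6 − 2 = 4.

4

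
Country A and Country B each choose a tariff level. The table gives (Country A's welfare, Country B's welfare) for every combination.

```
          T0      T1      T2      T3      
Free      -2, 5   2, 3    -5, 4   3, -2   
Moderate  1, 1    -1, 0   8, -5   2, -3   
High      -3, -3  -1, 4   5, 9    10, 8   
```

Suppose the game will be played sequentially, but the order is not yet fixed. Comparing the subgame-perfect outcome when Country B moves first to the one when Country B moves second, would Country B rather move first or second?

second

If Country A leads: Country B's best replies are Free→T0, Moderate→T0, High→T2; Country A's induced payoffs -2, 1, 5; outcome (High, T2), payoffs (5, 9).
If Country B leads: Country A's best replies are T0→Moderate, T1→Free, T2→Moderate, T3→High; Country B's induced payoffs 1, 3, -5, 8; outcome (High, T3), payoffs (10, 8).
Country B gets 8 moving first and 9 moving second, so Country B prefers to move second.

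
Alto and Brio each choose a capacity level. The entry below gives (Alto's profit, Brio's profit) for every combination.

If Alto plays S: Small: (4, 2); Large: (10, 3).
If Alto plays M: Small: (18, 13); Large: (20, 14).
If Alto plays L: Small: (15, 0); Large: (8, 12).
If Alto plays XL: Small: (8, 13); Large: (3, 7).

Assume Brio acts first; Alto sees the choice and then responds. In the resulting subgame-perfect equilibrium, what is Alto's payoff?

20

Backward induction with Brio moving first.
- Small: BR = M, leader payoff 13.
- Large: BR = M, leader payoff 14.
Brio's induced payoffs are 13, 14, so Brio commits to Large. Subgame-perfect outcome: (M, Large) with payoffs (20, 14).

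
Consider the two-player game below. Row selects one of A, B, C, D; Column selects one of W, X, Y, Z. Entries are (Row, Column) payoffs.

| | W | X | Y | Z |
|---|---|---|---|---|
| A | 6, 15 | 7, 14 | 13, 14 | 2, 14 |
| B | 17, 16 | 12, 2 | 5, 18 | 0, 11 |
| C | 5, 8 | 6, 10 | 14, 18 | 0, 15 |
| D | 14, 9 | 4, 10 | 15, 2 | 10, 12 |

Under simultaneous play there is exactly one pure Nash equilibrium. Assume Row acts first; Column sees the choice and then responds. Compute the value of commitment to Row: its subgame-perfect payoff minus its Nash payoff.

Backward induction with Row moving first.
- A: Column compares 15, 14, 14, 14 and picks W; Row would get 6.
- B: Column compares 16, 2, 18, 11 and picks Y; Row would get 5.
- C: Column compares 8, 10, 18, 15 and picks Y; Row would get 14.
- D: Column compares 9, 10, 2, 12 and picks Z; Row would get 10.
Maximizing over 6, 5, 14, 10, Row chooses C. Subgame-perfect outcome: (C, Y) with payoffs (14, 18).
For the simultaneous game, intersect best replies.
Row's best replies: W→B; X→B; Y→D; Z→D.
Column's best replies: A→W; B→Y; C→Y; D→Z.
Only (D, Z) has each player best-responding; Nash payoffs (10, 12).
Row's commitment gain: 14 − 10 = 4.

4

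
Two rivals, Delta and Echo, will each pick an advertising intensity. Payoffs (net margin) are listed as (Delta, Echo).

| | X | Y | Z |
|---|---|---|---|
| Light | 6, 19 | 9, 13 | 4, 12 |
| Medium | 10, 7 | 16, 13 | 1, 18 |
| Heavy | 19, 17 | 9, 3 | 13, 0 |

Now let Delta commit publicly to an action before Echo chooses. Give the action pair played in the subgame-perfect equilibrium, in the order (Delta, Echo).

(Heavy, X)

Echo best-responds to each possible Delta move:
- Light: Echo compares 19, 13, 12 and picks X; Delta would get 6.
- Medium: Echo compares 7, 13, 18 and picks Z; Delta would get 1.
- Heavy: Echo compares 17, 3, 0 and picks X; Delta would get 19.
Maximizing over 6, 1, 19, Delta chooses Heavy. Subgame-perfect outcome: (Heavy, X) with payoffs (19, 17).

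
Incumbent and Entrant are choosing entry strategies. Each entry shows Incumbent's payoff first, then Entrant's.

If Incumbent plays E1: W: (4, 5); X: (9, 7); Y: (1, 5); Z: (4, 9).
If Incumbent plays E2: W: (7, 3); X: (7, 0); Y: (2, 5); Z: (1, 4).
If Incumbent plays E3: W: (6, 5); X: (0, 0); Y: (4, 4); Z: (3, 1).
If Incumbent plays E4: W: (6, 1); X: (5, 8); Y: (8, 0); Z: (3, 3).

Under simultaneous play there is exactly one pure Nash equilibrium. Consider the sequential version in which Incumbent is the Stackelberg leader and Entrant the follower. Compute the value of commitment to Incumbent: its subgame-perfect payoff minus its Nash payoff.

2

Entrant best-responds to each possible Incumbent move:
- E1: Entrant compares 5, 7, 5, 9 and picks Z; Incumbent would get 4.
- E2: Entrant compares 3, 0, 5, 4 and picks Y; Incumbent would get 2.
- E3: Entrant compares 5, 0, 4, 1 and picks W; Incumbent would get 6.
- E4: Entrant compares 1, 8, 0, 3 and picks X; Incumbent would get 5.
Among 4, 2, 6, 5, the best is 6 at E3. Subgame-perfect outcome: (E3, W) with payoffs (6, 5).
Now find the simultaneous Nash equilibrium.
Incumbent's best replies: W→E2; X→E1; Y→E4; Z→E1.
Entrant's best replies: E1→Z; E2→Y; E3→W; E4→X.
Only (E1, Z) has each player best-responding; Nash payoffs (4, 9).
Incumbent's commitment gain: 6 − 4 = 2.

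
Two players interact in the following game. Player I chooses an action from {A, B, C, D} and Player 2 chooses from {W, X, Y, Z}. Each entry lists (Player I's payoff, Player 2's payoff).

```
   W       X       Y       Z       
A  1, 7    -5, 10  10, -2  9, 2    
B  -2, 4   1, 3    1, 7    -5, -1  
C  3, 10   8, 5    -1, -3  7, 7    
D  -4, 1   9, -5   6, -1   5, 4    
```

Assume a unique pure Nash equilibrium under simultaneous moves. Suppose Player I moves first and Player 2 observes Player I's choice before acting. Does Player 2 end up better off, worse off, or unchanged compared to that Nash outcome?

worse off

Solve by backward induction (Player I leads).
- A → Player 2 plays X (best of 7, 10, -2, 2); Player I gets -5.
- B → Player 2 plays Y (best of 4, 3, 7, -1); Player I gets 1.
- C → Player 2 plays W (best of 10, 5, -3, 7); Player I gets 3.
- D → Player 2 plays Z (best of 1, -5, -1, 4); Player I gets 5.
Among -5, 1, 3, 5, the best is 5 at D. Subgame-perfect outcome: (D, Z) with payoffs (5, 4).
Under simultaneous play:
Player I's best replies: W→C; X→D; Y→A; Z→A.
Player 2's best replies: A→X; B→Y; C→W; D→Z.
The unique mutual best reply is (C, W), giving (3, 10).
Player 2 earns 4 sequentially versus 10 at the Nash outcome: worse off.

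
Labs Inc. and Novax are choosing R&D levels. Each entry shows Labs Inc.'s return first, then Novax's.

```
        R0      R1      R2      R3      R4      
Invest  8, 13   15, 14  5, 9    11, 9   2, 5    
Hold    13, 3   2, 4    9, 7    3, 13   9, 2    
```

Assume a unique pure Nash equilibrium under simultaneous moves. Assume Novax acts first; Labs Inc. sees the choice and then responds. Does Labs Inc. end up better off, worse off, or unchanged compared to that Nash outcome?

unchanged

Labs Inc. best-responds to each possible Novax move:
- R0: Labs Inc. compares 8, 13 and picks Hold; Novax would get 3.
- R1: Labs Inc. compares 15, 2 and picks Invest; Novax would get 14.
- R2: Labs Inc. compares 5, 9 and picks Hold; Novax would get 7.
- R3: Labs Inc. compares 11, 3 and picks Invest; Novax would get 9.
- R4: Labs Inc. compares 2, 9 and picks Hold; Novax would get 2.
Novax's induced payoffs are 3, 14, 7, 9, 2, so Novax commits to R1. Subgame-perfect outcome: (Invest, R1) with payoffs (15, 14).
For the simultaneous game, intersect best replies.
Labs Inc.'s best replies: R0→Hold; R1→Invest; R2→Hold; R3→Invest; R4→Hold.
Novax's best replies: Invest→R1; Hold→R3.
Only (Invest, R1) has each player best-responding; Nash payoffs (15, 14).
Labs Inc. earns 15 sequentially versus 15 at the Nash outcome: unchanged.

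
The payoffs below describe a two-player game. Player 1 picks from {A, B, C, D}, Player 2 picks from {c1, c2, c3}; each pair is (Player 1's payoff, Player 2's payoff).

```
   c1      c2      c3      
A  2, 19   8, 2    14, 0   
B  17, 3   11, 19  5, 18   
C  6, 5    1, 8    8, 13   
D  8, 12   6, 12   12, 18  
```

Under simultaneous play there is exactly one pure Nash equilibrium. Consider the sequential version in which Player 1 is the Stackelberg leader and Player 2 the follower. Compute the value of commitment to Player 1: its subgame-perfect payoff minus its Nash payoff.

1

Backward induction with Player 1 moving first.
- A: BR = c1, leader payoff 2.
- B: BR = c2, leader payoff 11.
- C: BR = c3, leader payoff 8.
- D: BR = c3, leader payoff 12.
Player 1's induced payoffs are 2, 11, 8, 12, so Player 1 commits to D. Subgame-perfect outcome: (D, c3) with payoffs (12, 18).
Now find the simultaneous Nash equilibrium.
Player 1's best replies: c1→B; c2→B; c3→A.
Player 2's best replies: A→c1; B→c2; C→c3; D→c3.
The unique mutual best reply is (B, c2), giving (11, 19).
Player 1's commitment gain: 12 − 11 = 1.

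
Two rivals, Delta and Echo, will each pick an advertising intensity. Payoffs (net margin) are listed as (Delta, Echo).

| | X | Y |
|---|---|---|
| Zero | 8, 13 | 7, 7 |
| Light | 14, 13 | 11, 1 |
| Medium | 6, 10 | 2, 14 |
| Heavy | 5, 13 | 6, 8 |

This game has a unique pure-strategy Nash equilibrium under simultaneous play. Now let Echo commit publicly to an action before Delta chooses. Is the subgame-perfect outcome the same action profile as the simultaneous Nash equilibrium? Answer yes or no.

yes

Work backward from Delta's decision.
- X: BR = Light, leader payoff 13.
- Y: BR = Light, leader payoff 1.
Maximizing over 13, 1, Echo chooses X. Subgame-perfect outcome: (Light, X) with payoffs (14, 13).
Under simultaneous play:
Delta's best replies: X→Light; Y→Light.
Echo's best replies: Zero→X; Light→X; Medium→Y; Heavy→X.
The unique mutual best reply is (Light, X), giving (14, 13).
Sequential outcome (Light, X) coincides with the Nash profile (Light, X).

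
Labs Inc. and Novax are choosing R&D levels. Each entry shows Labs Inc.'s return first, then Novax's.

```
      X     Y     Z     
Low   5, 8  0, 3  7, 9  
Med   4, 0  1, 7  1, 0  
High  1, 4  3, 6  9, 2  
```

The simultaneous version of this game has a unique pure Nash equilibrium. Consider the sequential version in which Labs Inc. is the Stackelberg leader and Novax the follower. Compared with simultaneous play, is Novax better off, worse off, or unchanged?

better off

Backward induction with Labs Inc. moving first.
- Low: BR = Z, leader payoff 7.
- Med: BR = Y, leader payoff 1.
- High: BR = Y, leader payoff 3.
Maximizing over 7, 1, 3, Labs Inc. chooses Low. Subgame-perfect outcome: (Low, Z) with payoffs (7, 9).
Under simultaneous play:
Labs Inc.'s best replies: X→Low; Y→High; Z→High.
Novax's best replies: Low→Z; Med→Y; High→Y.
The unique mutual best reply is (High, Y), giving (3, 6).
Novax earns 9 sequentially versus 6 at the Nash outcome: better off.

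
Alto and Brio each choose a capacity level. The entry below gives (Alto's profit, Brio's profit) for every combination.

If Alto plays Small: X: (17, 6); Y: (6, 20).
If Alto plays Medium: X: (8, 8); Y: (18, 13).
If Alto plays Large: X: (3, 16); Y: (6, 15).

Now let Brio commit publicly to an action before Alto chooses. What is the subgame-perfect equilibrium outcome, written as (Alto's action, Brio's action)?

Work backward from Alto's decision.
- X: Alto compares 17, 8, 3 and picks Small; Brio would get 6.
- Y: Alto compares 6, 18, 6 and picks Medium; Brio would get 13.
Maximizing over 6, 13, Brio chooses Y. Subgame-perfect outcome: (Medium, Y) with payoffs (18, 13).

(Medium, Y)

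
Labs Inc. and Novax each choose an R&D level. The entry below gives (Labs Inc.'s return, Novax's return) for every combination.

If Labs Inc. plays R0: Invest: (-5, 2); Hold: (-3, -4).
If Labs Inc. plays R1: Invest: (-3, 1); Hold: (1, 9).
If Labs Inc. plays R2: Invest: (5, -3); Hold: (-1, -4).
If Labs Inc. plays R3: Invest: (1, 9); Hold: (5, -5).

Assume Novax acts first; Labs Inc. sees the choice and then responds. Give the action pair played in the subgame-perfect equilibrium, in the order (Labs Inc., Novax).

(R2, Invest)

Work backward from Labs Inc.'s decision.
- Invest → Labs Inc. plays R2 (best of -5, -3, 5, 1); Novax gets -3.
- Hold → Labs Inc. plays R3 (best of -3, 1, -1, 5); Novax gets -5.
Maximizing over -3, -5, Novax chooses Invest. Subgame-perfect outcome: (R2, Invest) with payoffs (5, -3).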